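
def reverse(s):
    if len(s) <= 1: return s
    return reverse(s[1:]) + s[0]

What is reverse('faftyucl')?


reverse('faftyucl') = reverse('aftyucl') + 'f'
reverse('aftyucl') = reverse('ftyucl') + 'a'
reverse('ftyucl') = reverse('tyucl') + 'f'
reverse('tyucl') = reverse('yucl') + 't'
reverse('yucl') = reverse('ucl') + 'y'
reverse('ucl') = reverse('cl') + 'u'
reverse('cl') = reverse('l') + 'c'
reverse('l') = 'l'  (base case)
Concatenating: 'l' + 'c' + 'u' + 'y' + 't' + 'f' + 'a' + 'f' = 'lcuytfaf'

lcuytfaf


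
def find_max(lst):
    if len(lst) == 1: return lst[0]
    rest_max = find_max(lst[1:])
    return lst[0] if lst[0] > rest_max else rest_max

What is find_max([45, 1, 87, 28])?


find_max([45, 1, 87, 28]): compare 45 with find_max([1, 87, 28])
find_max([1, 87, 28]): compare 1 with find_max([87, 28])
find_max([87, 28]): compare 87 with find_max([28])
find_max([28]) = 28  (base case)
Compare 87 with 28 -> 87
Compare 1 with 87 -> 87
Compare 45 with 87 -> 87

87


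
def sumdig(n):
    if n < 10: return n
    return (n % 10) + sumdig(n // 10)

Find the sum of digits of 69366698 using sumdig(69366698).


sumdig(69366698) = 8 + sumdig(6936669)
sumdig(6936669) = 9 + sumdig(693666)
sumdig(693666) = 6 + sumdig(69366)
sumdig(69366) = 6 + sumdig(6936)
sumdig(6936) = 6 + sumdig(693)
sumdig(693) = 3 + sumdig(69)
sumdig(69) = 9 + sumdig(6)
sumdig(6) = 6  (base case)
Total: 8 + 9 + 6 + 6 + 6 + 3 + 9 + 6 = 53

53


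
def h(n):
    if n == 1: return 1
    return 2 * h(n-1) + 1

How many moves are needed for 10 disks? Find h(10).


h(10) = 2 * h(9) + 1
h(9) = 2 * h(8) + 1
h(8) = 2 * h(7) + 1
h(7) = 2 * h(6) + 1
h(6) = 2 * h(5) + 1
h(5) = 2 * h(4) + 1
h(4) = 2 * h(3) + 1
h(3) = 2 * h(2) + 1
h(2) = 2 * h(1) + 1
h(1) = 1  (base case)
h(2) = 2 * 1 + 1 = 3
h(3) = 2 * 3 + 1 = 7
h(4) = 2 * 7 + 1 = 15
h(5) = 2 * 15 + 1 = 31
h(6) = 2 * 31 + 1 = 63
h(7) = 2 * 63 + 1 = 127
h(8) = 2 * 127 + 1 = 255
h(9) = 2 * 255 + 1 = 511
h(10) = 2 * 511 + 1 = 1023

1023


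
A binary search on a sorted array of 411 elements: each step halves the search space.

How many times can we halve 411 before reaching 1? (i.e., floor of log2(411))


411 / 2 = 205
205 / 2 = 102
102 / 2 = 51
51 / 2 = 25
25 / 2 = 12
12 / 2 = 6
6 / 2 = 3
3 / 2 = 1
Reached 1 after 8 halvings

8


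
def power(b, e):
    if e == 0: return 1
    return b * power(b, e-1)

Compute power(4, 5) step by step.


power(4, 5)
= 4 * power(4, 4)
= 4 * 4 * power(4, 3)
= 4 * 4 * 4 * power(4, 2)
= 4 * 4 * 4 * 4 * power(4, 1)
= 4 * 4 * 4 * 4 * 4 * power(4, 0)
= 4 * 4 * 4 * 4 * 4 * 1
= 1024

1024


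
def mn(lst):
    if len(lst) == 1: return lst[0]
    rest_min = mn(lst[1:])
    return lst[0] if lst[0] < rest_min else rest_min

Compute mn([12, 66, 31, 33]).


mn([12, 66, 31, 33]): compare 12 with mn([66, 31, 33])
mn([66, 31, 33]): compare 66 with mn([31, 33])
mn([31, 33]): compare 31 with mn([33])
mn([33]) = 33  (base case)
Compare 31 with 33 -> 31
Compare 66 with 31 -> 31
Compare 12 with 31 -> 12

12


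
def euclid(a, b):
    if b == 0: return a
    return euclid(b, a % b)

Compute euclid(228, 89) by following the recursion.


euclid(228, 89) = euclid(89, 50)
euclid(89, 50) = euclid(50, 39)
euclid(50, 39) = euclid(39, 11)
euclid(39, 11) = euclid(11, 6)
euclid(11, 6) = euclid(6, 5)
euclid(6, 5) = euclid(5, 1)
euclid(5, 1) = euclid(1, 0)
euclid(1, 0) = 1  (base case)

1


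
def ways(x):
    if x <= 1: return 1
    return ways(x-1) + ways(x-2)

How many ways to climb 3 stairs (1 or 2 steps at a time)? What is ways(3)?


Building up from base cases:
ways(0) = 1
ways(1) = 1
ways(2) = ways(1) + ways(0) = 1 + 1 = 2
ways(3) = ways(2) + ways(1) = 2 + 1 = 3

3


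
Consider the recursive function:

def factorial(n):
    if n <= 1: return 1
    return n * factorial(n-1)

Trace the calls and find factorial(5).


factorial(5)
= 5 * factorial(4)
= 5 * 4 * factorial(3)
= 5 * 4 * 3 * factorial(2)
= 5 * 4 * 3 * 2 * factorial(1)
= 5 * 4 * 3 * 2 * 1
= 120

120


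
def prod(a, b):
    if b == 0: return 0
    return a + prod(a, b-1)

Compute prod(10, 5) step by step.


prod(10, 5) = 10 + prod(10, 4)
prod(10, 4) = 10 + prod(10, 3)
prod(10, 3) = 10 + prod(10, 2)
prod(10, 2) = 10 + prod(10, 1)
prod(10, 1) = 10 + prod(10, 0)
prod(10, 0) = 0  (base case)
Total: 10 + 10 + 10 + 10 + 10 + 0 = 50

50


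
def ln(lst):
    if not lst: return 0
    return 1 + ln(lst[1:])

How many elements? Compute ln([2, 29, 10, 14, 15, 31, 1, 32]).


ln([2, 29, 10, 14, 15, 31, 1, 32]) = 1 + ln([29, 10, 14, 15, 31, 1, 32])
ln([29, 10, 14, 15, 31, 1, 32]) = 1 + ln([10, 14, 15, 31, 1, 32])
ln([10, 14, 15, 31, 1, 32]) = 1 + ln([14, 15, 31, 1, 32])
ln([14, 15, 31, 1, 32]) = 1 + ln([15, 31, 1, 32])
ln([15, 31, 1, 32]) = 1 + ln([31, 1, 32])
ln([31, 1, 32]) = 1 + ln([1, 32])
ln([1, 32]) = 1 + ln([32])
ln([32]) = 1 + ln([])
ln([]) = 0  (base case)
Unwinding: 1 + 1 + 1 + 1 + 1 + 1 + 1 + 1 + 0 = 8

8


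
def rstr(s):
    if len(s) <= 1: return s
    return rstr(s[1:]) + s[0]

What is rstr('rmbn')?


rstr('rmbn') = rstr('mbn') + 'r'
rstr('mbn') = rstr('bn') + 'm'
rstr('bn') = rstr('n') + 'b'
rstr('n') = 'n'  (base case)
Concatenating: 'n' + 'b' + 'm' + 'r' = 'nbmr'

nbmr


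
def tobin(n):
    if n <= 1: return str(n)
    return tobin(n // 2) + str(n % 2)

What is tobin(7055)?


tobin(7055) = tobin(3527) + '1'
tobin(3527) = tobin(1763) + '1'
tobin(1763) = tobin(881) + '1'
tobin(881) = tobin(440) + '1'
tobin(440) = tobin(220) + '0'
tobin(220) = tobin(110) + '0'
tobin(110) = tobin(55) + '0'
tobin(55) = tobin(27) + '1'
tobin(27) = tobin(13) + '1'
tobin(13) = tobin(6) + '1'
tobin(6) = tobin(3) + '0'
tobin(3) = tobin(1) + '1'
tobin(1) = '1'  (base case)
Concatenating: '1' + '1' + '0' + '1' + '1' + '1' + '0' + '0' + '0' + '1' + '1' + '1' + '1' = '1101110001111'

1101110001111


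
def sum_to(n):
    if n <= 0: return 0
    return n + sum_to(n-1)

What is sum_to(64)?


sum_to(64)
= 64 + 63 + 62 + 61 + 60 + 59 + 58 + 57 + 56 + 55 + 54 + 53 + 52 + 51 + 50 + 49 + 48 + 47 + 46 + 45 + 44 + 43 + 42 + 41 + 40 + 39 + 38 + 37 + 36 + 35 + 34 + 33 + 32 + 31 + 30 + 29 + 28 + 27 + 26 + 25 + 24 + 23 + 22 + 21 + 20 + 19 + 18 + 17 + 16 + 15 + 14 + 13 + 12 + 11 + 10 + 9 + 8 + 7 + 6 + 5 + 4 + 3 + 2 + 1 + sum_to(0)
= 64 + 63 + 62 + 61 + 60 + 59 + 58 + 57 + 56 + 55 + 54 + 53 + 52 + 51 + 50 + 49 + 48 + 47 + 46 + 45 + 44 + 43 + 42 + 41 + 40 + 39 + 38 + 37 + 36 + 35 + 34 + 33 + 32 + 31 + 30 + 29 + 28 + 27 + 26 + 25 + 24 + 23 + 22 + 21 + 20 + 19 + 18 + 17 + 16 + 15 + 14 + 13 + 12 + 11 + 10 + 9 + 8 + 7 + 6 + 5 + 4 + 3 + 2 + 1 + 0
= 2080

2080


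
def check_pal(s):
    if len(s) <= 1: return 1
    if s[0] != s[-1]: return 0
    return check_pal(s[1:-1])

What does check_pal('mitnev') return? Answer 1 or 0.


check_pal('mitnev'): s[0]='m' != s[-1]='v' -> return 0
Result: 0 (not a palindrome)

0


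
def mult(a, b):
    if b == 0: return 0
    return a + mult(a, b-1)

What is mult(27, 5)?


mult(27, 5) = 27 + mult(27, 4)
mult(27, 4) = 27 + mult(27, 3)
mult(27, 3) = 27 + mult(27, 2)
mult(27, 2) = 27 + mult(27, 1)
mult(27, 1) = 27 + mult(27, 0)
mult(27, 0) = 0  (base case)
Total: 27 + 27 + 27 + 27 + 27 + 0 = 135

135


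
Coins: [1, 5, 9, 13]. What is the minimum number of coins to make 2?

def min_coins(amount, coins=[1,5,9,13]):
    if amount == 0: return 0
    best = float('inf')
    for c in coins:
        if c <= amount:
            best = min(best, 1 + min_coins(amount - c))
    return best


Building up with DP:
min_coins(0) = 0
min_coins(1) = min(1+min_coins(0)=1+0=1) = 1
min_coins(2) = min(1+min_coins(1)=1+1=2) = 2

2


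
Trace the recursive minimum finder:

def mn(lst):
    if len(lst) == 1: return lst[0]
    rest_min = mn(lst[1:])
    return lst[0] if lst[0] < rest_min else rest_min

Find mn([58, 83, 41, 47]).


mn([58, 83, 41, 47]): compare 58 with mn([83, 41, 47])
mn([83, 41, 47]): compare 83 with mn([41, 47])
mn([41, 47]): compare 41 with mn([47])
mn([47]) = 47  (base case)
Compare 41 with 47 -> 41
Compare 83 with 41 -> 41
Compare 58 with 41 -> 41

41


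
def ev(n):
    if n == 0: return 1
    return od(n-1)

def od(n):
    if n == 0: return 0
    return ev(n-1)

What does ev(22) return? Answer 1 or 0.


ev(22) = od(21)
od(21) = ev(20)
ev(20) = od(19)
od(19) = ev(18)
ev(18) = od(17)
od(17) = ev(16)
ev(16) = od(15)
od(15) = ev(14)
ev(14) = od(13)
od(13) = ev(12)
ev(12) = od(11)
od(11) = ev(10)
ev(10) = od(9)
od(9) = ev(8)
ev(8) = od(7)
od(7) = ev(6)
ev(6) = od(5)
od(5) = ev(4)
ev(4) = od(3)
od(3) = ev(2)
ev(2) = od(1)
od(1) = ev(0)
ev(0) = 1  (base case)
Result: 1

1


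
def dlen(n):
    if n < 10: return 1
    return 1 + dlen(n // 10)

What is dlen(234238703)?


dlen(234238703) = 1 + dlen(23423870)
dlen(23423870) = 1 + dlen(2342387)
dlen(2342387) = 1 + dlen(234238)
dlen(234238) = 1 + dlen(23423)
dlen(23423) = 1 + dlen(2342)
dlen(2342) = 1 + dlen(234)
dlen(234) = 1 + dlen(23)
dlen(23) = 1 + dlen(2)
dlen(2) = 1  (base case: 2 < 10)
Unwinding: 1 + 1 + 1 + 1 + 1 + 1 + 1 + 1 + 1 = 9

9


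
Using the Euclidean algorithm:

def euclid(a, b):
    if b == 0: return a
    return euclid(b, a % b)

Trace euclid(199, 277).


euclid(199, 277) = euclid(277, 199)
euclid(277, 199) = euclid(199, 78)
euclid(199, 78) = euclid(78, 43)
euclid(78, 43) = euclid(43, 35)
euclid(43, 35) = euclid(35, 8)
euclid(35, 8) = euclid(8, 3)
euclid(8, 3) = euclid(3, 2)
euclid(3, 2) = euclid(2, 1)
euclid(2, 1) = euclid(1, 0)
euclid(1, 0) = 1  (base case)

1


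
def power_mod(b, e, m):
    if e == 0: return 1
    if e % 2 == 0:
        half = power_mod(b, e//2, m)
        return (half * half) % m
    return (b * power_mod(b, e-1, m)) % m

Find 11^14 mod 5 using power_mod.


power_mod(11, 14, 5): e is even, compute power_mod(11, 7, 5)
  power_mod(11, 7, 5): e is odd, compute power_mod(11, 6, 5)
    power_mod(11, 6, 5): e is even, compute power_mod(11, 3, 5)
      power_mod(11, 3, 5): e is odd, compute power_mod(11, 2, 5)
        power_mod(11, 2, 5): e is even, compute power_mod(11, 1, 5)
          power_mod(11, 1, 5): e is odd, compute power_mod(11, 0, 5)
          power_mod(11, 0, 5) = 1
          (11 * 1) % 5 = 1
        half=1, (1*1) % 5 = 1
      (11 * 1) % 5 = 1
    half=1, (1*1) % 5 = 1
  (11 * 1) % 5 = 1
half=1, (1*1) % 5 = 1

1


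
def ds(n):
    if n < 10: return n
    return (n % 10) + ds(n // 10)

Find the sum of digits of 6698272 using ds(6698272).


ds(6698272) = 2 + ds(669827)
ds(669827) = 7 + ds(66982)
ds(66982) = 2 + ds(6698)
ds(6698) = 8 + ds(669)
ds(669) = 9 + ds(66)
ds(66) = 6 + ds(6)
ds(6) = 6  (base case)
Total: 2 + 7 + 2 + 8 + 9 + 6 + 6 = 40

40


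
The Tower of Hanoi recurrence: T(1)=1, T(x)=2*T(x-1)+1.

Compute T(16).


T(16) = 2 * T(15) + 1
T(15) = 2 * T(14) + 1
T(14) = 2 * T(13) + 1
T(13) = 2 * T(12) + 1
T(12) = 2 * T(11) + 1
T(11) = 2 * T(10) + 1
T(10) = 2 * T(9) + 1
T(9) = 2 * T(8) + 1
T(8) = 2 * T(7) + 1
T(7) = 2 * T(6) + 1
T(6) = 2 * T(5) + 1
T(5) = 2 * T(4) + 1
T(4) = 2 * T(3) + 1
T(3) = 2 * T(2) + 1
T(2) = 2 * T(1) + 1
T(1) = 1  (base case)
T(2) = 2 * 1 + 1 = 3
T(3) = 2 * 3 + 1 = 7
T(4) = 2 * 7 + 1 = 15
T(5) = 2 * 15 + 1 = 31
T(6) = 2 * 31 + 1 = 63
T(7) = 2 * 63 + 1 = 127
T(8) = 2 * 127 + 1 = 255
T(9) = 2 * 255 + 1 = 511
T(10) = 2 * 511 + 1 = 1023
T(11) = 2 * 1023 + 1 = 2047
T(12) = 2 * 2047 + 1 = 4095
T(13) = 2 * 4095 + 1 = 8191
T(14) = 2 * 8191 + 1 = 16383
T(15) = 2 * 16383 + 1 = 32767
T(16) = 2 * 32767 + 1 = 65535

65535


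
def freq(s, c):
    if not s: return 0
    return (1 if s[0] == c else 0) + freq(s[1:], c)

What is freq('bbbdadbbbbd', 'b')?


s[0]='b' == 'b' -> 1
s[0]='b' == 'b' -> 1
s[0]='b' == 'b' -> 1
s[0]='d' != 'b' -> 0
s[0]='a' != 'b' -> 0
s[0]='d' != 'b' -> 0
s[0]='b' == 'b' -> 1
s[0]='b' == 'b' -> 1
s[0]='b' == 'b' -> 1
s[0]='b' == 'b' -> 1
s[0]='d' != 'b' -> 0
Sum: 1 + 1 + 1 + 0 + 0 + 0 + 1 + 1 + 1 + 1 + 0 = 7

7


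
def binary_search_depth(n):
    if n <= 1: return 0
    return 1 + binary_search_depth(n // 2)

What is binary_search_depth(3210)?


3210 / 2 = 1605
1605 / 2 = 802
802 / 2 = 401
401 / 2 = 200
200 / 2 = 100
100 / 2 = 50
50 / 2 = 25
25 / 2 = 12
12 / 2 = 6
6 / 2 = 3
3 / 2 = 1
Reached 1 after 11 halvings

11


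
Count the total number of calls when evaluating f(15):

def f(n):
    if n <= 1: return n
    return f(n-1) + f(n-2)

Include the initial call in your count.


Let C(n) = total calls for f(n)
C(0) = 1, C(1) = 1
C(2) = 1 + C(1) + C(0) = 1 + 1 + 1 = 3
C(3) = 1 + C(2) + C(1) = 1 + 3 + 1 = 5
C(4) = 1 + C(3) + C(2) = 1 + 5 + 3 = 9
C(5) = 1 + C(4) + C(3) = 1 + 9 + 5 = 15
C(6) = 1 + C(5) + C(4) = 1 + 15 + 9 = 25
C(7) = 1 + C(6) + C(5) = 1 + 25 + 15 = 41
C(8) = 1 + C(7) + C(6) = 1 + 41 + 25 = 67
C(9) = 1 + C(8) + C(7) = 1 + 67 + 41 = 109
C(10) = 1 + C(9) + C(8) = 1 + 109 + 67 = 177
C(11) = 1 + C(10) + C(9) = 1 + 177 + 109 = 287
C(12) = 1 + C(11) + C(10) = 1 + 287 + 177 = 465
C(13) = 1 + C(12) + C(11) = 1 + 465 + 287 = 753
C(14) = 1 + C(13) + C(12) = 1 + 753 + 465 = 1219
C(15) = 1 + C(14) + C(13) = 1 + 1219 + 753 = 1973

1973


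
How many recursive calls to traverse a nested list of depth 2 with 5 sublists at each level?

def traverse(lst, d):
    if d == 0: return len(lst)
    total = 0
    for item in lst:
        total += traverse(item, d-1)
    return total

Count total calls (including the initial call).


At depth 0 (root): 1 call
At depth 1: each of 1 parents calls traverse on 5 children = 5 calls
At depth 2: each of 5 parents calls traverse on 5 children = 25 calls
Total: 1 + 5 + 25 = 31

31


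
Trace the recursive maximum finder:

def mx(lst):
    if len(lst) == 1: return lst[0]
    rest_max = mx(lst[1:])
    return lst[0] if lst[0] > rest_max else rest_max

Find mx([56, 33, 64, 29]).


mx([56, 33, 64, 29]): compare 56 with mx([33, 64, 29])
mx([33, 64, 29]): compare 33 with mx([64, 29])
mx([64, 29]): compare 64 with mx([29])
mx([29]) = 29  (base case)
Compare 64 with 29 -> 64
Compare 33 with 64 -> 64
Compare 56 with 64 -> 64

64


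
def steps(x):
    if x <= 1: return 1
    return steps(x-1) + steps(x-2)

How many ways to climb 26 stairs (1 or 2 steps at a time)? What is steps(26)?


Building up from base cases:
steps(0) = 1
steps(1) = 1
steps(2) = steps(1) + steps(0) = 1 + 1 = 2
steps(3) = steps(2) + steps(1) = 2 + 1 = 3
steps(4) = steps(3) + steps(2) = 3 + 2 = 5
steps(5) = steps(4) + steps(3) = 5 + 3 = 8
steps(6) = steps(5) + steps(4) = 8 + 5 = 13
steps(7) = steps(6) + steps(5) = 13 + 8 = 21
steps(8) = steps(7) + steps(6) = 21 + 13 = 34
steps(9) = steps(8) + steps(7) = 34 + 21 = 55
steps(10) = steps(9) + steps(8) = 55 + 34 = 89
steps(11) = steps(10) + steps(9) = 89 + 55 = 144
steps(12) = steps(11) + steps(10) = 144 + 89 = 233
steps(13) = steps(12) + steps(11) = 233 + 144 = 377
steps(14) = steps(13) + steps(12) = 377 + 233 = 610
steps(15) = steps(14) + steps(13) = 610 + 377 = 987
steps(16) = steps(15) + steps(14) = 987 + 610 = 1597
steps(17) = steps(16) + steps(15) = 1597 + 987 = 2584
steps(18) = steps(17) + steps(16) = 2584 + 1597 = 4181
steps(19) = steps(18) + steps(17) = 4181 + 2584 = 6765
steps(20) = steps(19) + steps(18) = 6765 + 4181 = 10946
steps(21) = steps(20) + steps(19) = 10946 + 6765 = 17711
steps(22) = steps(21) + steps(20) = 17711 + 10946 = 28657
steps(23) = steps(22) + steps(21) = 28657 + 17711 = 46368
steps(24) = steps(23) + steps(22) = 46368 + 28657 = 75025
steps(25) = steps(24) + steps(23) = 75025 + 46368 = 121393
steps(26) = steps(25) + steps(24) = 121393 + 75025 = 196418

196418


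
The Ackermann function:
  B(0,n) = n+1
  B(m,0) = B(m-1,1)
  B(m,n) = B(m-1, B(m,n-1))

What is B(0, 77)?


B(0, 77) = 78
Result: B(0, 77) = 78

78


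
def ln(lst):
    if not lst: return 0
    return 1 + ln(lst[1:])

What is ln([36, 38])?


ln([36, 38]) = 1 + ln([38])
ln([38]) = 1 + ln([])
ln([]) = 0  (base case)
Unwinding: 1 + 1 + 0 = 2

2


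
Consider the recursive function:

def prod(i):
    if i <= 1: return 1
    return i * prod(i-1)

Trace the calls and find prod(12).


prod(12)
= 12 * prod(11)
= 12 * 11 * prod(10)
= 12 * 11 * 10 * prod(9)
= 12 * 11 * 10 * 9 * prod(8)
= 12 * 11 * 10 * 9 * 8 * prod(7)
= 12 * 11 * 10 * 9 * 8 * 7 * prod(6)
= 12 * 11 * 10 * 9 * 8 * 7 * 6 * prod(5)
= 12 * 11 * 10 * 9 * 8 * 7 * 6 * 5 * prod(4)
= 12 * 11 * 10 * 9 * 8 * 7 * 6 * 5 * 4 * prod(3)
= 12 * 11 * 10 * 9 * 8 * 7 * 6 * 5 * 4 * 3 * prod(2)
= 12 * 11 * 10 * 9 * 8 * 7 * 6 * 5 * 4 * 3 * 2 * prod(1)
= 12 * 11 * 10 * 9 * 8 * 7 * 6 * 5 * 4 * 3 * 2 * 1
= 479001600

479001600


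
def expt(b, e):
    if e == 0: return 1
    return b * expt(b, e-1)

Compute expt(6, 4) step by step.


expt(6, 4)
= 6 * expt(6, 3)
= 6 * 6 * expt(6, 2)
= 6 * 6 * 6 * expt(6, 1)
= 6 * 6 * 6 * 6 * expt(6, 0)
= 6 * 6 * 6 * 6 * 1
= 1296

1296


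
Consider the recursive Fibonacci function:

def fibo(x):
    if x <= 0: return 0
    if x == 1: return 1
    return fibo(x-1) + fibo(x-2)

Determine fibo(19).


Computing fibo(19) bottom-up:
fibo(0) = 0
fibo(1) = 1
fibo(2) = fibo(1) + fibo(0) = 1 + 0 = 1
fibo(3) = fibo(2) + fibo(1) = 1 + 1 = 2
fibo(4) = fibo(3) + fibo(2) = 2 + 1 = 3
fibo(5) = fibo(4) + fibo(3) = 3 + 2 = 5
fibo(6) = fibo(5) + fibo(4) = 5 + 3 = 8
fibo(7) = fibo(6) + fibo(5) = 8 + 5 = 13
fibo(8) = fibo(7) + fibo(6) = 13 + 8 = 21
fibo(9) = fibo(8) + fibo(7) = 21 + 13 = 34
fibo(10) = fibo(9) + fibo(8) = 34 + 21 = 55
fibo(11) = fibo(10) + fibo(9) = 55 + 34 = 89
fibo(12) = fibo(11) + fibo(10) = 89 + 55 = 144
fibo(13) = fibo(12) + fibo(11) = 144 + 89 = 233
fibo(14) = fibo(13) + fibo(12) = 233 + 144 = 377
fibo(15) = fibo(14) + fibo(13) = 377 + 233 = 610
fibo(16) = fibo(15) + fibo(14) = 610 + 377 = 987
fibo(17) = fibo(16) + fibo(15) = 987 + 610 = 1597
fibo(18) = fibo(17) + fibo(16) = 1597 + 987 = 2584
fibo(19) = fibo(18) + fibo(17) = 2584 + 1597 = 4181

4181


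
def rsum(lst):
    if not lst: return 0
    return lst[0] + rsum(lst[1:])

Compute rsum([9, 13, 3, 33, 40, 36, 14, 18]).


rsum([9, 13, 3, 33, 40, 36, 14, 18]) = 9 + rsum([13, 3, 33, 40, 36, 14, 18])
rsum([13, 3, 33, 40, 36, 14, 18]) = 13 + rsum([3, 33, 40, 36, 14, 18])
rsum([3, 33, 40, 36, 14, 18]) = 3 + rsum([33, 40, 36, 14, 18])
rsum([33, 40, 36, 14, 18]) = 33 + rsum([40, 36, 14, 18])
rsum([40, 36, 14, 18]) = 40 + rsum([36, 14, 18])
rsum([36, 14, 18]) = 36 + rsum([14, 18])
rsum([14, 18]) = 14 + rsum([18])
rsum([18]) = 18 + rsum([])
rsum([]) = 0  (base case)
Total: 9 + 13 + 3 + 33 + 40 + 36 + 14 + 18 + 0 = 166

166


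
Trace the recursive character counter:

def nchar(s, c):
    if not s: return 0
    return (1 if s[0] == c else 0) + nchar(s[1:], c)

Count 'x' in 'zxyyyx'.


s[0]='z' != 'x' -> 0
s[0]='x' == 'x' -> 1
s[0]='y' != 'x' -> 0
s[0]='y' != 'x' -> 0
s[0]='y' != 'x' -> 0
s[0]='x' == 'x' -> 1
Sum: 0 + 1 + 0 + 0 + 0 + 1 = 2

2


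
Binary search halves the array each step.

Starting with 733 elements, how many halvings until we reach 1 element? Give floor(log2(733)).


733 / 2 = 366
366 / 2 = 183
183 / 2 = 91
91 / 2 = 45
45 / 2 = 22
22 / 2 = 11
11 / 2 = 5
5 / 2 = 2
2 / 2 = 1
Reached 1 after 9 halvings

9


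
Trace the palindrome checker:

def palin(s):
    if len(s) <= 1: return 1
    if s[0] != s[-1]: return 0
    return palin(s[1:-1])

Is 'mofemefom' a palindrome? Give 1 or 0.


palin('mofemefom'): s[0]='m' == s[-1]='m' -> check palin('ofemefo')
palin('ofemefo'): s[0]='o' == s[-1]='o' -> check palin('femef')
palin('femef'): s[0]='f' == s[-1]='f' -> check palin('eme')
palin('eme'): s[0]='e' == s[-1]='e' -> check palin('m')
palin('m'): len <= 1 -> return 1  (base case)
Result: 1 (palindrome)

1


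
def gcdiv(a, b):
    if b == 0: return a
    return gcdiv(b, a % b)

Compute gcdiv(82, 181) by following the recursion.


gcdiv(82, 181) = gcdiv(181, 82)
gcdiv(181, 82) = gcdiv(82, 17)
gcdiv(82, 17) = gcdiv(17, 14)
gcdiv(17, 14) = gcdiv(14, 3)
gcdiv(14, 3) = gcdiv(3, 2)
gcdiv(3, 2) = gcdiv(2, 1)
gcdiv(2, 1) = gcdiv(1, 0)
gcdiv(1, 0) = 1  (base case)

1


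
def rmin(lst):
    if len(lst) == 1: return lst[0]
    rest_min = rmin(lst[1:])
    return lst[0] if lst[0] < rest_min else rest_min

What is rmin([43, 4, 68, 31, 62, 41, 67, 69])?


rmin([43, 4, 68, 31, 62, 41, 67, 69]): compare 43 with rmin([4, 68, 31, 62, 41, 67, 69])
rmin([4, 68, 31, 62, 41, 67, 69]): compare 4 with rmin([68, 31, 62, 41, 67, 69])
rmin([68, 31, 62, 41, 67, 69]): compare 68 with rmin([31, 62, 41, 67, 69])
rmin([31, 62, 41, 67, 69]): compare 31 with rmin([62, 41, 67, 69])
rmin([62, 41, 67, 69]): compare 62 with rmin([41, 67, 69])
rmin([41, 67, 69]): compare 41 with rmin([67, 69])
rmin([67, 69]): compare 67 with rmin([69])
rmin([69]) = 69  (base case)
Compare 67 with 69 -> 67
Compare 41 with 67 -> 41
Compare 62 with 41 -> 41
Compare 31 with 41 -> 31
Compare 68 with 31 -> 31
Compare 4 with 31 -> 4
Compare 43 with 4 -> 4

4


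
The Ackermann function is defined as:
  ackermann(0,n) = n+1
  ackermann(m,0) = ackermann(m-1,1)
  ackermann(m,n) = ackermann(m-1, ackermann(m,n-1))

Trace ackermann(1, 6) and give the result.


ackermann(1, 6) = ackermann(0, ackermann(1, 5))
  ackermann(1, 5) = ackermann(0, ackermann(1, 4))
    ackermann(1, 4) = ackermann(0, ackermann(1, 3))
      ackermann(1, 3) = ackermann(0, ackermann(1, 2))
        ackermann(1, 2) = ackermann(0, ackermann(1, 1))
          ackermann(1, 1) = ackermann(0, ackermann(1, 0))
          ackermann(1, 0) = ackermann(0, 1)
          ackermann(0, 1) = 2
            = ackermann(0, 2)
          ackermann(0, 2) = 3
          = ackermann(0, 3)
          ackermann(0, 3) = 4
        = ackermann(0, 4)
        ackermann(0, 4) = 5
      = ackermann(0, 5)
      ackermann(0, 5) = 6
    = ackermann(0, 6)
    ackermann(0, 6) = 7
  = ackermann(0, 7)
  ackermann(0, 7) = 8
Result: ackermann(1, 6) = 8

8


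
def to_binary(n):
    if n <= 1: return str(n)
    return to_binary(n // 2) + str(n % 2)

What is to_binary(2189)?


to_binary(2189) = to_binary(1094) + '1'
to_binary(1094) = to_binary(547) + '0'
to_binary(547) = to_binary(273) + '1'
to_binary(273) = to_binary(136) + '1'
to_binary(136) = to_binary(68) + '0'
to_binary(68) = to_binary(34) + '0'
to_binary(34) = to_binary(17) + '0'
to_binary(17) = to_binary(8) + '1'
to_binary(8) = to_binary(4) + '0'
to_binary(4) = to_binary(2) + '0'
to_binary(2) = to_binary(1) + '0'
to_binary(1) = '1'  (base case)
Concatenating: '1' + '0' + '0' + '0' + '1' + '0' + '0' + '0' + '1' + '1' + '0' + '1' = '100010001101'

100010001101


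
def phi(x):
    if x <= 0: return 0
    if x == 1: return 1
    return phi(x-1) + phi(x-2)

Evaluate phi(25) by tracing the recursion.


Computing phi(25) bottom-up:
phi(0) = 0
phi(1) = 1
phi(2) = phi(1) + phi(0) = 1 + 0 = 1
phi(3) = phi(2) + phi(1) = 1 + 1 = 2
phi(4) = phi(3) + phi(2) = 2 + 1 = 3
phi(5) = phi(4) + phi(3) = 3 + 2 = 5
phi(6) = phi(5) + phi(4) = 5 + 3 = 8
phi(7) = phi(6) + phi(5) = 8 + 5 = 13
phi(8) = phi(7) + phi(6) = 13 + 8 = 21
phi(9) = phi(8) + phi(7) = 21 + 13 = 34
phi(10) = phi(9) + phi(8) = 34 + 21 = 55
phi(11) = phi(10) + phi(9) = 55 + 34 = 89
phi(12) = phi(11) + phi(10) = 89 + 55 = 144
phi(13) = phi(12) + phi(11) = 144 + 89 = 233
phi(14) = phi(13) + phi(12) = 233 + 144 = 377
phi(15) = phi(14) + phi(13) = 377 + 233 = 610
phi(16) = phi(15) + phi(14) = 610 + 377 = 987
phi(17) = phi(16) + phi(15) = 987 + 610 = 1597
phi(18) = phi(17) + phi(16) = 1597 + 987 = 2584
phi(19) = phi(18) + phi(17) = 2584 + 1597 = 4181
phi(20) = phi(19) + phi(18) = 4181 + 2584 = 6765
phi(21) = phi(20) + phi(19) = 6765 + 4181 = 10946
phi(22) = phi(21) + phi(20) = 10946 + 6765 = 17711
phi(23) = phi(22) + phi(21) = 17711 + 10946 = 28657
phi(24) = phi(23) + phi(22) = 28657 + 17711 = 46368
phi(25) = phi(24) + phi(23) = 46368 + 28657 = 75025

75025


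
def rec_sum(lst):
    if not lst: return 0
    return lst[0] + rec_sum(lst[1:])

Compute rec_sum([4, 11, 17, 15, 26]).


rec_sum([4, 11, 17, 15, 26]) = 4 + rec_sum([11, 17, 15, 26])
rec_sum([11, 17, 15, 26]) = 11 + rec_sum([17, 15, 26])
rec_sum([17, 15, 26]) = 17 + rec_sum([15, 26])
rec_sum([15, 26]) = 15 + rec_sum([26])
rec_sum([26]) = 26 + rec_sum([])
rec_sum([]) = 0  (base case)
Total: 4 + 11 + 17 + 15 + 26 + 0 = 73

73


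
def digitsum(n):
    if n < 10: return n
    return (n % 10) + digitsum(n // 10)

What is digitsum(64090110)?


digitsum(64090110) = 0 + digitsum(6409011)
digitsum(6409011) = 1 + digitsum(640901)
digitsum(640901) = 1 + digitsum(64090)
digitsum(64090) = 0 + digitsum(6409)
digitsum(6409) = 9 + digitsum(640)
digitsum(640) = 0 + digitsum(64)
digitsum(64) = 4 + digitsum(6)
digitsum(6) = 6  (base case)
Total: 0 + 1 + 1 + 0 + 9 + 0 + 4 + 6 = 21

21


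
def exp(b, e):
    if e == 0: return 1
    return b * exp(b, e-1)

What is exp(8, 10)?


exp(8, 10)
= 8 * exp(8, 9)
= 8 * 8 * exp(8, 8)
= 8 * 8 * 8 * exp(8, 7)
= 8 * 8 * 8 * 8 * exp(8, 6)
= 8 * 8 * 8 * 8 * 8 * exp(8, 5)
= 8 * 8 * 8 * 8 * 8 * 8 * exp(8, 4)
= 8 * 8 * 8 * 8 * 8 * 8 * 8 * exp(8, 3)
= 8 * 8 * 8 * 8 * 8 * 8 * 8 * 8 * exp(8, 2)
= 8 * 8 * 8 * 8 * 8 * 8 * 8 * 8 * 8 * exp(8, 1)
= 8 * 8 * 8 * 8 * 8 * 8 * 8 * 8 * 8 * 8 * exp(8, 0)
= 8 * 8 * 8 * 8 * 8 * 8 * 8 * 8 * 8 * 8 * 1
= 1073741824

1073741824


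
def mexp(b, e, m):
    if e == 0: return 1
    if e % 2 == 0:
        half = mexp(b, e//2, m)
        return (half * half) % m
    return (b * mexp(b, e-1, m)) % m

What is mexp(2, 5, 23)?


mexp(2, 5, 23): e is odd, compute mexp(2, 4, 23)
  mexp(2, 4, 23): e is even, compute mexp(2, 2, 23)
    mexp(2, 2, 23): e is even, compute mexp(2, 1, 23)
      mexp(2, 1, 23): e is odd, compute mexp(2, 0, 23)
        mexp(2, 0, 23) = 1
      (2 * 1) % 23 = 2
    half=2, (2*2) % 23 = 4
  half=4, (4*4) % 23 = 16
(2 * 16) % 23 = 9

9


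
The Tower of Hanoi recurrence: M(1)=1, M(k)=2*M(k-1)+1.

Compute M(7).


M(7) = 2 * M(6) + 1
M(6) = 2 * M(5) + 1
M(5) = 2 * M(4) + 1
M(4) = 2 * M(3) + 1
M(3) = 2 * M(2) + 1
M(2) = 2 * M(1) + 1
M(1) = 1  (base case)
M(2) = 2 * 1 + 1 = 3
M(3) = 2 * 3 + 1 = 7
M(4) = 2 * 7 + 1 = 15
M(5) = 2 * 15 + 1 = 31
M(6) = 2 * 31 + 1 = 63
M(7) = 2 * 63 + 1 = 127

127


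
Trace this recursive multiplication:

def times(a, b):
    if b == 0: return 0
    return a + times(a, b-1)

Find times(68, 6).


times(68, 6) = 68 + times(68, 5)
times(68, 5) = 68 + times(68, 4)
times(68, 4) = 68 + times(68, 3)
times(68, 3) = 68 + times(68, 2)
times(68, 2) = 68 + times(68, 1)
times(68, 1) = 68 + times(68, 0)
times(68, 0) = 0  (base case)
Total: 68 + 68 + 68 + 68 + 68 + 68 + 0 = 408

408


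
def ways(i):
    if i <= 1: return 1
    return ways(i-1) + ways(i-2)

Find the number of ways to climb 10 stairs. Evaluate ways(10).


Building up from base cases:
ways(0) = 1
ways(1) = 1
ways(2) = ways(1) + ways(0) = 1 + 1 = 2
ways(3) = ways(2) + ways(1) = 2 + 1 = 3
ways(4) = ways(3) + ways(2) = 3 + 2 = 5
ways(5) = ways(4) + ways(3) = 5 + 3 = 8
ways(6) = ways(5) + ways(4) = 8 + 5 = 13
ways(7) = ways(6) + ways(5) = 13 + 8 = 21
ways(8) = ways(7) + ways(6) = 21 + 13 = 34
ways(9) = ways(8) + ways(7) = 34 + 21 = 55
ways(10) = ways(9) + ways(8) = 55 + 34 = 89

89


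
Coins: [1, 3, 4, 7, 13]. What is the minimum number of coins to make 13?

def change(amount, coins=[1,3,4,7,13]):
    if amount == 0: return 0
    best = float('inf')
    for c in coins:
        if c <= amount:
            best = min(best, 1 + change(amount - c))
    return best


Building up with DP:
change(0) = 0
change(1) = min(1+change(0)=1+0=1) = 1
change(2) = min(1+change(1)=1+1=2) = 2
change(3) = min(1+change(2)=1+2=3, 1+change(0)=1+0=1) = 1
change(4) = min(1+change(3)=1+1=2, 1+change(1)=1+1=2, 1+change(0)=1+0=1) = 1
change(5) = min(1+change(4)=1+1=2, 1+change(2)=1+2=3, 1+change(1)=1+1=2) = 2
change(6) = min(1+change(5)=1+2=3, 1+change(3)=1+1=2, 1+change(2)=1+2=3) = 2
change(7) = min(1+change(6)=1+2=3, 1+change(4)=1+1=2, 1+change(3)=1+1=2, 1+change(0)=1+0=1) = 1
change(8) = min(1+change(7)=1+1=2, 1+change(5)=1+2=3, 1+change(4)=1+1=2, 1+change(1)=1+1=2) = 2
change(9) = min(1+change(8)=1+2=3, 1+change(6)=1+2=3, 1+change(5)=1+2=3, 1+change(2)=1+2=3) = 3
change(10) = min(1+change(9)=1+3=4, 1+change(7)=1+1=2, 1+change(6)=1+2=3, 1+change(3)=1+1=2) = 2
change(11) = min(1+change(10)=1+2=3, 1+change(8)=1+2=3, 1+change(7)=1+1=2, 1+change(4)=1+1=2) = 2
change(12) = min(1+change(11)=1+2=3, 1+change(9)=1+3=4, 1+change(8)=1+2=3, 1+change(5)=1+2=3) = 3
change(13) = min(1+change(12)=1+3=4, 1+change(10)=1+2=3, 1+change(9)=1+3=4, 1+change(6)=1+2=3, 1+change(0)=1+0=1) = 1

1


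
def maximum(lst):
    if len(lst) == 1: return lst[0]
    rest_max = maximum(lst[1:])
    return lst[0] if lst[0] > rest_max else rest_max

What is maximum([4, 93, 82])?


maximum([4, 93, 82]): compare 4 with maximum([93, 82])
maximum([93, 82]): compare 93 with maximum([82])
maximum([82]) = 82  (base case)
Compare 93 with 82 -> 93
Compare 4 with 93 -> 93

93


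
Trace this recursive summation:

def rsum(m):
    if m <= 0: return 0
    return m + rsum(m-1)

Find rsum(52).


rsum(52)
= 52 + 51 + 50 + 49 + 48 + 47 + 46 + 45 + 44 + 43 + 42 + 41 + 40 + 39 + 38 + 37 + 36 + 35 + 34 + 33 + 32 + 31 + 30 + 29 + 28 + 27 + 26 + 25 + 24 + 23 + 22 + 21 + 20 + 19 + 18 + 17 + 16 + 15 + 14 + 13 + 12 + 11 + 10 + 9 + 8 + 7 + 6 + 5 + 4 + 3 + 2 + 1 + rsum(0)
= 52 + 51 + 50 + 49 + 48 + 47 + 46 + 45 + 44 + 43 + 42 + 41 + 40 + 39 + 38 + 37 + 36 + 35 + 34 + 33 + 32 + 31 + 30 + 29 + 28 + 27 + 26 + 25 + 24 + 23 + 22 + 21 + 20 + 19 + 18 + 17 + 16 + 15 + 14 + 13 + 12 + 11 + 10 + 9 + 8 + 7 + 6 + 5 + 4 + 3 + 2 + 1 + 0
= 1378

1378


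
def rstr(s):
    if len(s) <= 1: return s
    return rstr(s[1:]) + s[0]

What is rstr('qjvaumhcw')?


rstr('qjvaumhcw') = rstr('jvaumhcw') + 'q'
rstr('jvaumhcw') = rstr('vaumhcw') + 'j'
rstr('vaumhcw') = rstr('aumhcw') + 'v'
rstr('aumhcw') = rstr('umhcw') + 'a'
rstr('umhcw') = rstr('mhcw') + 'u'
rstr('mhcw') = rstr('hcw') + 'm'
rstr('hcw') = rstr('cw') + 'h'
rstr('cw') = rstr('w') + 'c'
rstr('w') = 'w'  (base case)
Concatenating: 'w' + 'c' + 'h' + 'm' + 'u' + 'a' + 'v' + 'j' + 'q' = 'wchmuavjq'

wchmuavjq


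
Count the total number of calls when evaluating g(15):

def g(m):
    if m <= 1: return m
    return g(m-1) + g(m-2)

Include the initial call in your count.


Let C(n) = total calls for g(n)
C(0) = 1, C(1) = 1
C(2) = 1 + C(1) + C(0) = 1 + 1 + 1 = 3
C(3) = 1 + C(2) + C(1) = 1 + 3 + 1 = 5
C(4) = 1 + C(3) + C(2) = 1 + 5 + 3 = 9
C(5) = 1 + C(4) + C(3) = 1 + 9 + 5 = 15
C(6) = 1 + C(5) + C(4) = 1 + 15 + 9 = 25
C(7) = 1 + C(6) + C(5) = 1 + 25 + 15 = 41
C(8) = 1 + C(7) + C(6) = 1 + 41 + 25 = 67
C(9) = 1 + C(8) + C(7) = 1 + 67 + 41 = 109
C(10) = 1 + C(9) + C(8) = 1 + 109 + 67 = 177
C(11) = 1 + C(10) + C(9) = 1 + 177 + 109 = 287
C(12) = 1 + C(11) + C(10) = 1 + 287 + 177 = 465
C(13) = 1 + C(12) + C(11) = 1 + 465 + 287 = 753
C(14) = 1 + C(13) + C(12) = 1 + 753 + 465 = 1219
C(15) = 1 + C(14) + C(13) = 1 + 1219 + 753 = 1973

1973


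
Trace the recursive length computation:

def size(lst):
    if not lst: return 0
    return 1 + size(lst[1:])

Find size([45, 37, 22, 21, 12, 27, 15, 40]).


size([45, 37, 22, 21, 12, 27, 15, 40]) = 1 + size([37, 22, 21, 12, 27, 15, 40])
size([37, 22, 21, 12, 27, 15, 40]) = 1 + size([22, 21, 12, 27, 15, 40])
size([22, 21, 12, 27, 15, 40]) = 1 + size([21, 12, 27, 15, 40])
size([21, 12, 27, 15, 40]) = 1 + size([12, 27, 15, 40])
size([12, 27, 15, 40]) = 1 + size([27, 15, 40])
size([27, 15, 40]) = 1 + size([15, 40])
size([15, 40]) = 1 + size([40])
size([40]) = 1 + size([])
size([]) = 0  (base case)
Unwinding: 1 + 1 + 1 + 1 + 1 + 1 + 1 + 1 + 0 = 8

8


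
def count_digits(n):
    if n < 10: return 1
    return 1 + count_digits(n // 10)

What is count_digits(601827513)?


count_digits(601827513) = 1 + count_digits(60182751)
count_digits(60182751) = 1 + count_digits(6018275)
count_digits(6018275) = 1 + count_digits(601827)
count_digits(601827) = 1 + count_digits(60182)
count_digits(60182) = 1 + count_digits(6018)
count_digits(6018) = 1 + count_digits(601)
count_digits(601) = 1 + count_digits(60)
count_digits(60) = 1 + count_digits(6)
count_digits(6) = 1  (base case: 6 < 10)
Unwinding: 1 + 1 + 1 + 1 + 1 + 1 + 1 + 1 + 1 = 9

9


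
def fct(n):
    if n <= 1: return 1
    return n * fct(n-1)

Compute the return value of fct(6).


fct(6)
= 6 * fct(5)
= 6 * 5 * fct(4)
= 6 * 5 * 4 * fct(3)
= 6 * 5 * 4 * 3 * fct(2)
= 6 * 5 * 4 * 3 * 2 * fct(1)
= 6 * 5 * 4 * 3 * 2 * 1
= 720

720


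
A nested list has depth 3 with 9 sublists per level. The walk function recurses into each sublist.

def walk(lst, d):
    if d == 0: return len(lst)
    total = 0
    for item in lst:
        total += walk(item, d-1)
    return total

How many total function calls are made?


At depth 0 (root): 1 call
At depth 1: each of 1 parents calls walk on 9 children = 9 calls
At depth 2: each of 9 parents calls walk on 9 children = 81 calls
At depth 3: each of 81 parents calls walk on 9 children = 729 calls
Total: 1 + 9 + 81 + 729 = 820

820


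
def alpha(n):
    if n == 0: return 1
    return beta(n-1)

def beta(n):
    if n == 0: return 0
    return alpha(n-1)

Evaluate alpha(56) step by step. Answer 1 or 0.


alpha(56) = beta(55)
beta(55) = alpha(54)
alpha(54) = beta(53)
beta(53) = alpha(52)
alpha(52) = beta(51)
beta(51) = alpha(50)
alpha(50) = beta(49)
beta(49) = alpha(48)
alpha(48) = beta(47)
beta(47) = alpha(46)
alpha(46) = beta(45)
beta(45) = alpha(44)
alpha(44) = beta(43)
beta(43) = alpha(42)
alpha(42) = beta(41)
beta(41) = alpha(40)
alpha(40) = beta(39)
beta(39) = alpha(38)
alpha(38) = beta(37)
beta(37) = alpha(36)
alpha(36) = beta(35)
beta(35) = alpha(34)
alpha(34) = beta(33)
beta(33) = alpha(32)
alpha(32) = beta(31)
beta(31) = alpha(30)
alpha(30) = beta(29)
beta(29) = alpha(28)
alpha(28) = beta(27)
beta(27) = alpha(26)
alpha(26) = beta(25)
beta(25) = alpha(24)
alpha(24) = beta(23)
beta(23) = alpha(22)
alpha(22) = beta(21)
beta(21) = alpha(20)
alpha(20) = beta(19)
beta(19) = alpha(18)
alpha(18) = beta(17)
beta(17) = alpha(16)
alpha(16) = beta(15)
beta(15) = alpha(14)
alpha(14) = beta(13)
beta(13) = alpha(12)
alpha(12) = beta(11)
beta(11) = alpha(10)
alpha(10) = beta(9)
beta(9) = alpha(8)
alpha(8) = beta(7)
beta(7) = alpha(6)
alpha(6) = beta(5)
beta(5) = alpha(4)
alpha(4) = beta(3)
beta(3) = alpha(2)
alpha(2) = beta(1)
beta(1) = alpha(0)
alpha(0) = 1  (base case)
Result: 1

1


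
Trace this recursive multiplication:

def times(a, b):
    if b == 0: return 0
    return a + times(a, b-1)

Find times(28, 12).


times(28, 12) = 28 + times(28, 11)
times(28, 11) = 28 + times(28, 10)
times(28, 10) = 28 + times(28, 9)
times(28, 9) = 28 + times(28, 8)
times(28, 8) = 28 + times(28, 7)
times(28, 7) = 28 + times(28, 6)
times(28, 6) = 28 + times(28, 5)
times(28, 5) = 28 + times(28, 4)
times(28, 4) = 28 + times(28, 3)
times(28, 3) = 28 + times(28, 2)
times(28, 2) = 28 + times(28, 1)
times(28, 1) = 28 + times(28, 0)
times(28, 0) = 0  (base case)
Total: 28 + 28 + 28 + 28 + 28 + 28 + 28 + 28 + 28 + 28 + 28 + 28 + 0 = 336

336


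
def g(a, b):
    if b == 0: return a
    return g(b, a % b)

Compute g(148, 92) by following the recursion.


g(148, 92) = g(92, 56)
g(92, 56) = g(56, 36)
g(56, 36) = g(36, 20)
g(36, 20) = g(20, 16)
g(20, 16) = g(16, 4)
g(16, 4) = g(4, 0)
g(4, 0) = 4  (base case)

4


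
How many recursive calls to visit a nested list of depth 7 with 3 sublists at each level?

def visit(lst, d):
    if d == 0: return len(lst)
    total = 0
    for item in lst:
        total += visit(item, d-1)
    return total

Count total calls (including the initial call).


At depth 0 (root): 1 call
At depth 1: each of 1 parents calls visit on 3 children = 3 calls
At depth 2: each of 3 parents calls visit on 3 children = 9 calls
At depth 3: each of 9 parents calls visit on 3 children = 27 calls
At depth 4: each of 27 parents calls visit on 3 children = 81 calls
At depth 5: each of 81 parents calls visit on 3 children = 243 calls
At depth 6: each of 243 parents calls visit on 3 children = 729 calls
At depth 7: each of 729 parents calls visit on 3 children = 2187 calls
Total: 1 + 3 + 9 + 27 + 81 + 243 + 729 + 2187 = 3280

3280


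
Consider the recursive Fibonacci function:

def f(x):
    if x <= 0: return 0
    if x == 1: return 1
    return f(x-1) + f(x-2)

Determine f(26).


Computing f(26) bottom-up:
f(0) = 0
f(1) = 1
f(2) = f(1) + f(0) = 1 + 0 = 1
f(3) = f(2) + f(1) = 1 + 1 = 2
f(4) = f(3) + f(2) = 2 + 1 = 3
f(5) = f(4) + f(3) = 3 + 2 = 5
f(6) = f(5) + f(4) = 5 + 3 = 8
f(7) = f(6) + f(5) = 8 + 5 = 13
f(8) = f(7) + f(6) = 13 + 8 = 21
f(9) = f(8) + f(7) = 21 + 13 = 34
f(10) = f(9) + f(8) = 34 + 21 = 55
f(11) = f(10) + f(9) = 55 + 34 = 89
f(12) = f(11) + f(10) = 89 + 55 = 144
f(13) = f(12) + f(11) = 144 + 89 = 233
f(14) = f(13) + f(12) = 233 + 144 = 377
f(15) = f(14) + f(13) = 377 + 233 = 610
f(16) = f(15) + f(14) = 610 + 377 = 987
f(17) = f(16) + f(15) = 987 + 610 = 1597
f(18) = f(17) + f(16) = 1597 + 987 = 2584
f(19) = f(18) + f(17) = 2584 + 1597 = 4181
f(20) = f(19) + f(18) = 4181 + 2584 = 6765
f(21) = f(20) + f(19) = 6765 + 4181 = 10946
f(22) = f(21) + f(20) = 10946 + 6765 = 17711
f(23) = f(22) + f(21) = 17711 + 10946 = 28657
f(24) = f(23) + f(22) = 28657 + 17711 = 46368
f(25) = f(24) + f(23) = 46368 + 28657 = 75025
f(26) = f(25) + f(24) = 75025 + 46368 = 121393

121393


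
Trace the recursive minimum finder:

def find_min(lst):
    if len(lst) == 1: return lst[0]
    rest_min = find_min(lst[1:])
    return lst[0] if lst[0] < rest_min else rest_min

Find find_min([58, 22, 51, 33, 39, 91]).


find_min([58, 22, 51, 33, 39, 91]): compare 58 with find_min([22, 51, 33, 39, 91])
find_min([22, 51, 33, 39, 91]): compare 22 with find_min([51, 33, 39, 91])
find_min([51, 33, 39, 91]): compare 51 with find_min([33, 39, 91])
find_min([33, 39, 91]): compare 33 with find_min([39, 91])
find_min([39, 91]): compare 39 with find_min([91])
find_min([91]) = 91  (base case)
Compare 39 with 91 -> 39
Compare 33 with 39 -> 33
Compare 51 with 33 -> 33
Compare 22 with 33 -> 22
Compare 58 with 22 -> 22

22


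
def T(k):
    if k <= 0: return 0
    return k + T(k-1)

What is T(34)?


T(34)
= 34 + 33 + 32 + 31 + 30 + 29 + 28 + 27 + 26 + 25 + 24 + 23 + 22 + 21 + 20 + 19 + 18 + 17 + 16 + 15 + 14 + 13 + 12 + 11 + 10 + 9 + 8 + 7 + 6 + 5 + 4 + 3 + 2 + 1 + T(0)
= 34 + 33 + 32 + 31 + 30 + 29 + 28 + 27 + 26 + 25 + 24 + 23 + 22 + 21 + 20 + 19 + 18 + 17 + 16 + 15 + 14 + 13 + 12 + 11 + 10 + 9 + 8 + 7 + 6 + 5 + 4 + 3 + 2 + 1 + 0
= 595

595


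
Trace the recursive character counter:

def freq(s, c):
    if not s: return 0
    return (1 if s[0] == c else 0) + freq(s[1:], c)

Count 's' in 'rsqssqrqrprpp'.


s[0]='r' != 's' -> 0
s[0]='s' == 's' -> 1
s[0]='q' != 's' -> 0
s[0]='s' == 's' -> 1
s[0]='s' == 's' -> 1
s[0]='q' != 's' -> 0
s[0]='r' != 's' -> 0
s[0]='q' != 's' -> 0
s[0]='r' != 's' -> 0
s[0]='p' != 's' -> 0
s[0]='r' != 's' -> 0
s[0]='p' != 's' -> 0
s[0]='p' != 's' -> 0
Sum: 0 + 1 + 0 + 1 + 1 + 0 + 0 + 0 + 0 + 0 + 0 + 0 + 0 = 3

3


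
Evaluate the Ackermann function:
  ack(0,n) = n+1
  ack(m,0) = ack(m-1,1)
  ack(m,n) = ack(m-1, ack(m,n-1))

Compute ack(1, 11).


ack(1, 11) = ack(0, ack(1, 10))
  ack(1, 10) = ack(0, ack(1, 9))
    ack(1, 9) = ack(0, ack(1, 8))
      ack(1, 8) = ack(0, ack(1, 7))
        ack(1, 7) = ack(0, ack(1, 6))
          ack(1, 6) = ack(0, ack(1, 5))
          ack(1, 5) = ack(0, ack(1, 4))
          ack(1, 4) = ack(0, ack(1, 3))
          ack(1, 3) = ack(0, ack(1, 2))
          ack(1, 2) = ack(0, ack(1, 1))
          ack(1, 1) = ack(0, ack(1, 0))
          ack(1, 0) = ack(0, 1)
          ack(0, 1) = 2
            = ack(0, 2)
          ack(0, 2) = 3
            = ack(0, 3)
          ack(0, 3) = 4
            = ack(0, 4)
          ack(0, 4) = 5
            = ack(0, 5)
          ack(0, 5) = 6
            = ack(0, 6)
          ack(0, 6) = 7
            = ack(0, 7)
          ack(0, 7) = 8
... (trace truncated)
Result: ack(1, 11) = 13

13


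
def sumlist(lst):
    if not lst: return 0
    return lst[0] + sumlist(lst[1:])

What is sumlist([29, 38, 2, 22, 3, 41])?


sumlist([29, 38, 2, 22, 3, 41]) = 29 + sumlist([38, 2, 22, 3, 41])
sumlist([38, 2, 22, 3, 41]) = 38 + sumlist([2, 22, 3, 41])
sumlist([2, 22, 3, 41]) = 2 + sumlist([22, 3, 41])
sumlist([22, 3, 41]) = 22 + sumlist([3, 41])
sumlist([3, 41]) = 3 + sumlist([41])
sumlist([41]) = 41 + sumlist([])
sumlist([]) = 0  (base case)
Total: 29 + 38 + 2 + 22 + 3 + 41 + 0 = 135

135


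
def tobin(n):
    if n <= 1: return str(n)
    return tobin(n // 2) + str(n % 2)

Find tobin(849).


tobin(849) = tobin(424) + '1'
tobin(424) = tobin(212) + '0'
tobin(212) = tobin(106) + '0'
tobin(106) = tobin(53) + '0'
tobin(53) = tobin(26) + '1'
tobin(26) = tobin(13) + '0'
tobin(13) = tobin(6) + '1'
tobin(6) = tobin(3) + '0'
tobin(3) = tobin(1) + '1'
tobin(1) = '1'  (base case)
Concatenating: '1' + '1' + '0' + '1' + '0' + '1' + '0' + '0' + '0' + '1' = '1101010001'

1101010001
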